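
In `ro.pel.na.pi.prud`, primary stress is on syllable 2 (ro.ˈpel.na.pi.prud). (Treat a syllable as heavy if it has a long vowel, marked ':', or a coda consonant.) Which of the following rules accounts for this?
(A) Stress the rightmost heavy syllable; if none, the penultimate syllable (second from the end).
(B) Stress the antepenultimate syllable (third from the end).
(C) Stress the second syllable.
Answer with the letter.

Rule A → syllable 5 (observed: 2).
Rule B → syllable 3 (observed: 2).
Rule C → syllable 2 ✓.

C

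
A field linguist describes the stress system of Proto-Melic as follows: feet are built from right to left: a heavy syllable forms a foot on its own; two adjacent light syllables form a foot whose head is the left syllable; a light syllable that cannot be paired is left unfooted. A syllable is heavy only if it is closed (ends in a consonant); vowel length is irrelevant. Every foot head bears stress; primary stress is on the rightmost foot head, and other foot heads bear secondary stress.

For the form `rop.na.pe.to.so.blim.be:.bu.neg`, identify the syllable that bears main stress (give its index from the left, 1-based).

Weights: 1 rop H, 2 na L, 3 pe L, 4 to L, 5 so L, 6 blim H, 7 be: L, 8 bu L, 9 neg H.
Parse right to left (heavy = foot alone; LL = one foot; stranded L unfooted): (ˈrop) (ˈna.pe) (ˈto.so) (ˈblim) (ˈbe:.bu) (ˈneg).
Foot heads: 1, 2, 4, 6, 7, 9.
Primary stress on the rightmost head = syllable 9.
Primary stress: syllable 9 → rop.na.pe.to.so.blim.be:.bu.ˈneg.

9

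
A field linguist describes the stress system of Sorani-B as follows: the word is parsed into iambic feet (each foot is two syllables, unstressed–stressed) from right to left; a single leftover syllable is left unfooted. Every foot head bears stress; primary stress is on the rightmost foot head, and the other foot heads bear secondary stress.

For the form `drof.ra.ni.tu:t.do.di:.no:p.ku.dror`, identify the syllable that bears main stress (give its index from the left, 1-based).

9

Parse right to left into iambic (σˈσ) feet: drof (ra.ˈni) (tu:t.ˈdo) (di:.ˈno:p) (ku.ˈdror). Syllable 1 is left unfooted.
Foot heads (stressed positions): 3, 5, 7, 9.
End Rule Rightmost: primary stress on the rightmost head = syllable 9.
Primary stress: syllable 9 → drof.ra.ni.tu:t.do.di:.no:p.ku.ˈdror.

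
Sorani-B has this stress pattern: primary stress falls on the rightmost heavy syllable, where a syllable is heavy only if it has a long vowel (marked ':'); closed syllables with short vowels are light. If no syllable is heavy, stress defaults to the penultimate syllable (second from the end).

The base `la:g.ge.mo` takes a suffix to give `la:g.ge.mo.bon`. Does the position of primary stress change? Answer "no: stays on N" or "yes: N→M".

Base `la:g.ge.mo` (3 syllables):
  Weights: 1 la:g H, 2 ge L, 3 mo L.
  Heavy syllables in the domain: 1. The rightmost is syllable 1 (la:g).
  → primary stress on syllable 1.
Suffixed `la:g.ge.mo.bon` (4 syllables):
  Weights: 1 la:g H, 2 ge L, 3 mo L, 4 bon L.
  Heavy syllables in the domain: 1. The rightmost is syllable 1 (la:g).
  → primary stress on syllable 1.

no: stays on 1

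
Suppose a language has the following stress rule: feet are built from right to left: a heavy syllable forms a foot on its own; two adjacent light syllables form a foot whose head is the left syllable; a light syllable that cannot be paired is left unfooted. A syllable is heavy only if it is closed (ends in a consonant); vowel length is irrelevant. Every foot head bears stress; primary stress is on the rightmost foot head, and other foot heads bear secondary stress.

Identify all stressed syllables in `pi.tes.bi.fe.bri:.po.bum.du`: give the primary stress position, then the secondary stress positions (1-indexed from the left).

primary 7, secondary 2, 3, 5

Weights: 1 pi L, 2 tes H, 3 bi L, 4 fe L, 5 bri: L, 6 po L, 7 bum H, 8 du L.
Parse right to left (heavy = foot alone; LL = one foot; stranded L unfooted): pi (ˈtes) (ˈbi.fe) (ˈbri:.po) (ˈbum) du.
Foot heads: 2, 3, 5, 7.
Primary stress on the rightmost head = syllable 7.
Secondary stress on 2, 3, 5: pi.ˌtes.ˌbi.fe.ˌbri:.po.ˈbum.du.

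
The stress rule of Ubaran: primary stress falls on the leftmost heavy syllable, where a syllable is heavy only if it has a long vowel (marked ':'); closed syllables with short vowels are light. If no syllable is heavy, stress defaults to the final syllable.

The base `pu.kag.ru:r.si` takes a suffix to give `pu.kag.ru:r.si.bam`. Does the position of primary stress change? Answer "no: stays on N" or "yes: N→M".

no: stays on 3

Base `pu.kag.ru:r.si` (4 syllables):
  Weights: 1 pu L, 2 kag L, 3 ru:r H, 4 si L.
  Heavy syllables in the domain: 3. The leftmost is syllable 3 (ru:r).
  → primary stress on syllable 3.
Suffixed `pu.kag.ru:r.si.bam` (5 syllables):
  Weights: 1 pu L, 2 kag L, 3 ru:r H, 4 si L, 5 bam L.
  Heavy syllables in the domain: 3. The leftmost is syllable 3 (ru:r).
  → primary stress on syllable 3.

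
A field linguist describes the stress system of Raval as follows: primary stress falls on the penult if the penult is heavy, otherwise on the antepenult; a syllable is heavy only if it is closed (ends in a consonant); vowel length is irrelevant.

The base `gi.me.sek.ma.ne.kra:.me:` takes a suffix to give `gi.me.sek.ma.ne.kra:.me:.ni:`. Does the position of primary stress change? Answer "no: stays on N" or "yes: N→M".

yes: 5→6

Base `gi.me.sek.ma.ne.kra:.me:` (7 syllables):
  Weights: 5 ne L, 6 kra: L, 7 me: L.
  The penult (syllable 6, kra:) is light, so stress falls on the antepenult (syllable 5, ne).
  → primary stress on syllable 5.
Suffixed `gi.me.sek.ma.ne.kra:.me:.ni:` (8 syllables):
  Weights: 6 kra: L, 7 me: L, 8 ni: L.
  The penult (syllable 7, me:) is light, so stress falls on the antepenult (syllable 6, kra:).
  → primary stress on syllable 6.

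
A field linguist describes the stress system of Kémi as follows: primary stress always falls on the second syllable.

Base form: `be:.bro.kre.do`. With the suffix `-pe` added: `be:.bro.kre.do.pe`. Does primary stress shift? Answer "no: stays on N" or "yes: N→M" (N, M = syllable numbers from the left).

Base `be:.bro.kre.do` (4 syllables):
  The word has 4 syllables; the second syllable is syllable 2 (bro).
  → primary stress on syllable 2.
Suffixed `be:.bro.kre.do.pe` (5 syllables):
  The word has 5 syllables; the second syllable is syllable 2 (bro).
  → primary stress on syllable 2.

no: stays on 2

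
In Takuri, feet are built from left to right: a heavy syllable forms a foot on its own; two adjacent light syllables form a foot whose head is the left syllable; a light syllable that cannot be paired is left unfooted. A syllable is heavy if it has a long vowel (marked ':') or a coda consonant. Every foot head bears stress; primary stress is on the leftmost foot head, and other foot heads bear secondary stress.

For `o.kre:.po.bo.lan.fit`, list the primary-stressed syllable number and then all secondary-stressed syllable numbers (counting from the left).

Weights: 1 o L, 2 kre: H, 3 po L, 4 bo L, 5 lan H, 6 fit H.
Parse left to right (heavy = foot alone; LL = one foot; stranded L unfooted): o (ˈkre:) (ˈpo.bo) (ˈlan) (ˈfit).
Foot heads: 2, 3, 5, 6.
Primary stress on the leftmost head = syllable 2.
Secondary stress on 3, 5, 6: o.ˈkre:.ˌpo.bo.ˌlan.ˌfit.

primary 2, secondary 3, 5, 6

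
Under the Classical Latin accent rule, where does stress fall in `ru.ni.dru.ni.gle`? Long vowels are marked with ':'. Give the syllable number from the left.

3

Classical Latin: stress the penult if heavy (long vowel or closed), else the antepenult.
Weights: 3 dru L, 4 ni L, 5 gle L.
The penult (syllable 4, ni) is light, so stress falls on the antepenult (syllable 3, dru).
Stress on syllable 3: ru.ni.ˈdru.ni.gle.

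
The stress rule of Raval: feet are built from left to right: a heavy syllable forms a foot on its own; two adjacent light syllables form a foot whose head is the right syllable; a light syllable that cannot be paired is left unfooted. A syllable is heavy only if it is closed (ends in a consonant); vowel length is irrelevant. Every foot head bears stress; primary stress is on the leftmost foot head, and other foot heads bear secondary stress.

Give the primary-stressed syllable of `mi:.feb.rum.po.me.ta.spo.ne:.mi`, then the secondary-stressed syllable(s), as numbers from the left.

primary 2, secondary 3, 5, 7, 9

Weights: 1 mi: L, 2 feb H, 3 rum H, 4 po L, 5 me L, 6 ta L, 7 spo L, 8 ne: L, 9 mi L.
Parse left to right (heavy = foot alone; LL = one foot; stranded L unfooted): mi: (ˈfeb) (ˈrum) (po.ˈme) (ta.ˈspo) (ne:.ˈmi).
Foot heads: 2, 3, 5, 7, 9.
Primary stress on the leftmost head = syllable 2.
Secondary stress on 3, 5, 7, 9: mi:.ˈfeb.ˌrum.po.ˌme.ta.ˌspo.ne:.ˌmi.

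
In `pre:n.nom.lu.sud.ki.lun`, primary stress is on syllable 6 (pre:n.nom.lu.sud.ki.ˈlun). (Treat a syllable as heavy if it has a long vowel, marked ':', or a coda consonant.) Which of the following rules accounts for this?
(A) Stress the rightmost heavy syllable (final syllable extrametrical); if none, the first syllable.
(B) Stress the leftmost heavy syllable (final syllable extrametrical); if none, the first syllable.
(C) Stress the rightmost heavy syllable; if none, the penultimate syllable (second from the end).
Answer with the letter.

Rule A → syllable 4 (observed: 6).
Rule B → syllable 1 (observed: 6).
Rule C → syllable 6 ✓.

C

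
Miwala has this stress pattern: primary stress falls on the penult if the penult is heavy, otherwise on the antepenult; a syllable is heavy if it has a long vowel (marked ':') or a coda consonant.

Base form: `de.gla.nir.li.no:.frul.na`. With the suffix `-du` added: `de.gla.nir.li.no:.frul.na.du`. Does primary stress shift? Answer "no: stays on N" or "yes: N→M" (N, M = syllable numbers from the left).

Base `de.gla.nir.li.no:.frul.na` (7 syllables):
  Weights: 5 no: H, 6 frul H, 7 na L.
  The penult (syllable 6, frul) is heavy, so it takes stress.
  → primary stress on syllable 6.
Suffixed `de.gla.nir.li.no:.frul.na.du` (8 syllables):
  Weights: 6 frul H, 7 na L, 8 du L.
  The penult (syllable 7, na) is light, so stress falls on the antepenult (syllable 6, frul).
  → primary stress on syllable 6.

no: stays on 6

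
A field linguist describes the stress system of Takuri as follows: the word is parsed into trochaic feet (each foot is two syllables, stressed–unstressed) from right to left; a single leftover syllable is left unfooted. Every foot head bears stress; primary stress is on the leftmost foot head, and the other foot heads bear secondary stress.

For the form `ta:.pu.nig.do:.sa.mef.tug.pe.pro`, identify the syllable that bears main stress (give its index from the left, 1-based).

Parse right to left into trochaic (ˈσσ) feet: ta: (ˈpu.nig) (ˈdo:.sa) (ˈmef.tug) (ˈpe.pro). Syllable 1 is left unfooted.
Foot heads (stressed positions): 2, 4, 6, 8.
End Rule Leftmost: primary stress on the leftmost head = syllable 2.
Primary stress: syllable 2 → ta:.ˈpu.nig.do:.sa.mef.tug.pe.pro.

2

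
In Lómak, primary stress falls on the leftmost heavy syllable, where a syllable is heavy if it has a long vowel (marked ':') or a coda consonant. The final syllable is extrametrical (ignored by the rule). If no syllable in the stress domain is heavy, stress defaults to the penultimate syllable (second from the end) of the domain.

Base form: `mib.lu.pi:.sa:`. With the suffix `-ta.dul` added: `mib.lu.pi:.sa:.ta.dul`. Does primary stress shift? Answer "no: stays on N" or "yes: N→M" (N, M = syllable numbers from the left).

no: stays on 1

Base `mib.lu.pi:.sa:` (4 syllables):
  The final syllable (4, sa:) is extrametrical; the stress domain is syllables 1–3.
  Weights: 1 mib H, 2 lu L, 3 pi: H.
  Heavy syllables in the domain: 1, 3. The leftmost is syllable 1 (mib).
  → primary stress on syllable 1.
Suffixed `mib.lu.pi:.sa:.ta.dul` (6 syllables):
  The final syllable (6, dul) is extrametrical; the stress domain is syllables 1–5.
  Weights: 1 mib H, 2 lu L, 3 pi: H, 4 sa: H, 5 ta L.
  Heavy syllables in the domain: 1, 3, 4. The leftmost is syllable 1 (mib).
  → primary stress on syllable 1.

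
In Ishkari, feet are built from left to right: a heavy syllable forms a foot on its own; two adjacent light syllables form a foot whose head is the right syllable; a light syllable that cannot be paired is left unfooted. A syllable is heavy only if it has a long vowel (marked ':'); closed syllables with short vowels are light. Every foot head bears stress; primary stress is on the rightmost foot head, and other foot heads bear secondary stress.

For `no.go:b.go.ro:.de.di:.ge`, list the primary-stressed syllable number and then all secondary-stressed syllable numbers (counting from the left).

Weights: 1 no L, 2 go:b H, 3 go L, 4 ro: H, 5 de L, 6 di: H, 7 ge L.
Parse left to right (heavy = foot alone; LL = one foot; stranded L unfooted): no (ˈgo:b) go (ˈro:) de (ˈdi:) ge.
Foot heads: 2, 4, 6.
Primary stress on the rightmost head = syllable 6.
Secondary stress on 2, 4: no.ˌgo:b.go.ˌro:.de.ˈdi:.ge.

primary 6, secondary 2, 4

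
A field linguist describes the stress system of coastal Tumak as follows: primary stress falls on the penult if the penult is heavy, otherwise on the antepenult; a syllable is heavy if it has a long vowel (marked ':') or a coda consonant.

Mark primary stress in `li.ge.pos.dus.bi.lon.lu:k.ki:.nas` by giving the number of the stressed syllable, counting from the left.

Weights: 7 lu:k H, 8 ki: H, 9 nas H.
The penult (syllable 8, ki:) is heavy, so it takes stress.
Primary stress: syllable 8 → li.ge.pos.dus.bi.lon.lu:k.ˈki:.nas.

8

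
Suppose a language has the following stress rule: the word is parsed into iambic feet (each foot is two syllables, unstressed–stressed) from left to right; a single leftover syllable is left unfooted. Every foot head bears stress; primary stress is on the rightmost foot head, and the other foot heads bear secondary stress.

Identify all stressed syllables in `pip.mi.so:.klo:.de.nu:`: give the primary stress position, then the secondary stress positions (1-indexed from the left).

Parse left to right into iambic (σˈσ) feet: (pip.ˈmi) (so:.ˈklo:) (de.ˈnu:).
Foot heads (stressed positions): 2, 4, 6.
End Rule Rightmost: primary stress on the rightmost head = syllable 6.
Secondary stress on 2, 4: pip.ˌmi.so:.ˌklo:.de.ˈnu:.

primary 6, secondary 2, 4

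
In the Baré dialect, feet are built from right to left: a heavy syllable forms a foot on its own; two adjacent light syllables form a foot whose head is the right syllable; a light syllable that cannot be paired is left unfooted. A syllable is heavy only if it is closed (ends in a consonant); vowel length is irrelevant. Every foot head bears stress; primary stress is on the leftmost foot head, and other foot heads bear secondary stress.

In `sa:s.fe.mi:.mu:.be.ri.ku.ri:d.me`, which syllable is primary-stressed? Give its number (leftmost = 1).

1

Weights: 1 sa:s H, 2 fe L, 3 mi: L, 4 mu: L, 5 be L, 6 ri L, 7 ku L, 8 ri:d H, 9 me L.
Parse right to left (heavy = foot alone; LL = one foot; stranded L unfooted): (ˈsa:s) (fe.ˈmi:) (mu:.ˈbe) (ri.ˈku) (ˈri:d) me.
Foot heads: 1, 3, 5, 7, 8.
Primary stress on the leftmost head = syllable 1.
Primary stress: syllable 1 → ˈsa:s.fe.mi:.mu:.be.ri.ku.ri:d.me.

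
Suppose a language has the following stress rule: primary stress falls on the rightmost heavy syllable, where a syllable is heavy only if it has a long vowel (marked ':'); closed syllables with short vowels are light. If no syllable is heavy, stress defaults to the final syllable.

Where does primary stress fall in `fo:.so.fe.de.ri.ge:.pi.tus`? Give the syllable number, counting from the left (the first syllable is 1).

6

Weights: 1 fo: H, 2 so L, 3 fe L, 4 de L, 5 ri L, 6 ge: H, 7 pi L, 8 tus L.
Heavy syllables in the domain: 1, 6. The rightmost is syllable 6 (ge:).
Primary stress: syllable 6 → fo:.so.fe.de.ri.ˈge:.pi.tus.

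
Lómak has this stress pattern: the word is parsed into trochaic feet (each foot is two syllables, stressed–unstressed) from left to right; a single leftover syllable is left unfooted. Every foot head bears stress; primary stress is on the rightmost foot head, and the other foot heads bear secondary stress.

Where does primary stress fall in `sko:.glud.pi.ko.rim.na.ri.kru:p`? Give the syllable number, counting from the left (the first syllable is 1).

Parse left to right into trochaic (ˈσσ) feet: (ˈsko:.glud) (ˈpi.ko) (ˈrim.na) (ˈri.kru:p).
Foot heads (stressed positions): 1, 3, 5, 7.
End Rule Rightmost: primary stress on the rightmost head = syllable 7.
Primary stress: syllable 7 → sko:.glud.pi.ko.rim.na.ˈri.kru:p.

7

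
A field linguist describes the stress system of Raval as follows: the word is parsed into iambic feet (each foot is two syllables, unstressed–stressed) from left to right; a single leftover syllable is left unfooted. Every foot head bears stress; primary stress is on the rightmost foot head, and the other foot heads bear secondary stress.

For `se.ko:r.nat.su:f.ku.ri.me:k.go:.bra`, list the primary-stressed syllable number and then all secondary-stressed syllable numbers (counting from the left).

Parse left to right into iambic (σˈσ) feet: (se.ˈko:r) (nat.ˈsu:f) (ku.ˈri) (me:k.ˈgo:) bra. Syllable 9 is left unfooted.
Foot heads (stressed positions): 2, 4, 6, 8.
End Rule Rightmost: primary stress on the rightmost head = syllable 8.
Secondary stress on 2, 4, 6: se.ˌko:r.nat.ˌsu:f.ku.ˌri.me:k.ˈgo:.bra.

primary 8, secondary 2, 4, 6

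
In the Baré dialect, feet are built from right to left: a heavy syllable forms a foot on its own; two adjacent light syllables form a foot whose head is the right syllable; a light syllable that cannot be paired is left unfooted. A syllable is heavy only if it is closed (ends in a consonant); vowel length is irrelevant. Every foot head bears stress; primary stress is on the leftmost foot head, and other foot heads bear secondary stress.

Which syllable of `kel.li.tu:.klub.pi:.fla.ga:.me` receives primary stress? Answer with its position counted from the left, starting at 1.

Weights: 1 kel H, 2 li L, 3 tu: L, 4 klub H, 5 pi: L, 6 fla L, 7 ga: L, 8 me L.
Parse right to left (heavy = foot alone; LL = one foot; stranded L unfooted): (ˈkel) (li.ˈtu:) (ˈklub) (pi:.ˈfla) (ga:.ˈme).
Foot heads: 1, 3, 4, 6, 8.
Primary stress on the leftmost head = syllable 1.
Primary stress: syllable 1 → ˈkel.li.tu:.klub.pi:.fla.ga:.me.

1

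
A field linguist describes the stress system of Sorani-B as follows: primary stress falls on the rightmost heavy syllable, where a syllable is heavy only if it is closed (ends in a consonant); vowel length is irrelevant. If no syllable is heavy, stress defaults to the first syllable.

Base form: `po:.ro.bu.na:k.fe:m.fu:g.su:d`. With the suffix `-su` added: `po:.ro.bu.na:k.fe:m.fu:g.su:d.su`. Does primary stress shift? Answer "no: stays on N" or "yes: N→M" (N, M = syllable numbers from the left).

no: stays on 7

Base `po:.ro.bu.na:k.fe:m.fu:g.su:d` (7 syllables):
  Weights: 1 po: L, 2 ro L, 3 bu L, 4 na:k H, 5 fe:m H, 6 fu:g H, 7 su:d H.
  Heavy syllables in the domain: 4, 5, 6, 7. The rightmost is syllable 7 (su:d).
  → primary stress on syllable 7.
Suffixed `po:.ro.bu.na:k.fe:m.fu:g.su:d.su` (8 syllables):
  Weights: 1 po: L, 2 ro L, 3 bu L, 4 na:k H, 5 fe:m H, 6 fu:g H, 7 su:d H, 8 su L.
  Heavy syllables in the domain: 4, 5, 6, 7. The rightmost is syllable 7 (su:d).
  → primary stress on syllable 7.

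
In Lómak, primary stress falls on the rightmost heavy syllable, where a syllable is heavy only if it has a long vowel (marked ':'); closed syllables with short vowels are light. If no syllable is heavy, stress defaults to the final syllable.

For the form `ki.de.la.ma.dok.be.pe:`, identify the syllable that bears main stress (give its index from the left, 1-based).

Weights: 1 ki L, 2 de L, 3 la L, 4 ma L, 5 dok L, 6 be L, 7 pe: H.
Heavy syllables in the domain: 7. The rightmost is syllable 7 (pe:).
Primary stress: syllable 7 → ki.de.la.ma.dok.be.ˈpe:.

7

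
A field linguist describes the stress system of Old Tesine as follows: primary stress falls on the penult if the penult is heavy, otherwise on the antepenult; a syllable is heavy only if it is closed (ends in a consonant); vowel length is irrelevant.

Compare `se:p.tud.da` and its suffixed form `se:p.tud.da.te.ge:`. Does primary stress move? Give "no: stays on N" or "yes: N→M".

yes: 2→3

Base `se:p.tud.da` (3 syllables):
  Weights: 1 se:p H, 2 tud H, 3 da L.
  The penult (syllable 2, tud) is heavy, so it takes stress.
  → primary stress on syllable 2.
Suffixed `se:p.tud.da.te.ge:` (5 syllables):
  Weights: 3 da L, 4 te L, 5 ge: L.
  The penult (syllable 4, te) is light, so stress falls on the antepenult (syllable 3, da).
  → primary stress on syllable 3.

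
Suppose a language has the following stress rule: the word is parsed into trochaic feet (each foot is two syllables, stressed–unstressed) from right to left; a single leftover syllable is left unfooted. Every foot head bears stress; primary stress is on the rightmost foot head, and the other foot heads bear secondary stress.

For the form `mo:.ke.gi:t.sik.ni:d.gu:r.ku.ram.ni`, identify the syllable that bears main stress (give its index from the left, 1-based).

8

Parse right to left into trochaic (ˈσσ) feet: mo: (ˈke.gi:t) (ˈsik.ni:d) (ˈgu:r.ku) (ˈram.ni). Syllable 1 is left unfooted.
Foot heads (stressed positions): 2, 4, 6, 8.
End Rule Rightmost: primary stress on the rightmost head = syllable 8.
Primary stress: syllable 8 → mo:.ke.gi:t.sik.ni:d.gu:r.ku.ˈram.ni.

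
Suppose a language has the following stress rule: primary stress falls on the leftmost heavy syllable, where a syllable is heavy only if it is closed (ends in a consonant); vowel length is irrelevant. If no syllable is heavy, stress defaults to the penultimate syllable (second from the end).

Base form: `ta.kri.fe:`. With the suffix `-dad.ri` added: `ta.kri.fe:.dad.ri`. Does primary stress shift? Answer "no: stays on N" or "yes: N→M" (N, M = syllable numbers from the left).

Base `ta.kri.fe:` (3 syllables):
  Weights: 1 ta L, 2 kri L, 3 fe: L.
  No heavy syllable in the domain; default to the penultimate syllable (second from the end) = syllable 2.
  → primary stress on syllable 2.
Suffixed `ta.kri.fe:.dad.ri` (5 syllables):
  Weights: 1 ta L, 2 kri L, 3 fe: L, 4 dad H, 5 ri L.
  Heavy syllables in the domain: 4. The leftmost is syllable 4 (dad).
  → primary stress on syllable 4.

yes: 2→4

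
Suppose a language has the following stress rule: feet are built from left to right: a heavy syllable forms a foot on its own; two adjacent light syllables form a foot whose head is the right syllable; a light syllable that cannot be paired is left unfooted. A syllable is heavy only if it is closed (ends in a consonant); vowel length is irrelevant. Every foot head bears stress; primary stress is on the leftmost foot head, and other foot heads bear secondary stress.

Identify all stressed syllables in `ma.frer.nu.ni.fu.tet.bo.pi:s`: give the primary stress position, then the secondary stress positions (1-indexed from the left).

primary 2, secondary 4, 6, 8

Weights: 1 ma L, 2 frer H, 3 nu L, 4 ni L, 5 fu L, 6 tet H, 7 bo L, 8 pi:s H.
Parse left to right (heavy = foot alone; LL = one foot; stranded L unfooted): ma (ˈfrer) (nu.ˈni) fu (ˈtet) bo (ˈpi:s).
Foot heads: 2, 4, 6, 8.
Primary stress on the leftmost head = syllable 2.
Secondary stress on 4, 6, 8: ma.ˈfrer.nu.ˌni.fu.ˌtet.bo.ˌpi:s.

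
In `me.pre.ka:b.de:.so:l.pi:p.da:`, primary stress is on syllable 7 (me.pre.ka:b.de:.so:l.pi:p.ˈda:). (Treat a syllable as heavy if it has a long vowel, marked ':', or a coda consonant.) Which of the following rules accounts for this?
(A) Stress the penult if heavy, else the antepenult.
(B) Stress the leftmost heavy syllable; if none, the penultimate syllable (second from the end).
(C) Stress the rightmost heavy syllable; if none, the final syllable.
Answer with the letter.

C

Rule A → syllable 6 (observed: 7).
Rule B → syllable 3 (observed: 7).
Rule C → syllable 7 ✓.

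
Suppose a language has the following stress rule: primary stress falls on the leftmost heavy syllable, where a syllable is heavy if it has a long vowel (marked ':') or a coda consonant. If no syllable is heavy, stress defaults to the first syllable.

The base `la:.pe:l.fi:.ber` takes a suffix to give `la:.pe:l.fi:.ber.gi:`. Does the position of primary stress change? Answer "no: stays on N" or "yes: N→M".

Base `la:.pe:l.fi:.ber` (4 syllables):
  Weights: 1 la: H, 2 pe:l H, 3 fi: H, 4 ber H.
  Heavy syllables in the domain: 1, 2, 3, 4. The leftmost is syllable 1 (la:).
  → primary stress on syllable 1.
Suffixed `la:.pe:l.fi:.ber.gi:` (5 syllables):
  Weights: 1 la: H, 2 pe:l H, 3 fi: H, 4 ber H, 5 gi: H.
  Heavy syllables in the domain: 1, 2, 3, 4, 5. The leftmost is syllable 1 (la:).
  → primary stress on syllable 1.

no: stays on 1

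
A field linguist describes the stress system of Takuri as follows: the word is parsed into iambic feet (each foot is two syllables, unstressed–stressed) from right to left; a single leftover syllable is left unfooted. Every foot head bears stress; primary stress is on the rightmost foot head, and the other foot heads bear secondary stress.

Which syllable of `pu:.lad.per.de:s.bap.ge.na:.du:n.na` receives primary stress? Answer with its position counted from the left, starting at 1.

Parse right to left into iambic (σˈσ) feet: pu: (lad.ˈper) (de:s.ˈbap) (ge.ˈna:) (du:n.ˈna). Syllable 1 is left unfooted.
Foot heads (stressed positions): 3, 5, 7, 9.
End Rule Rightmost: primary stress on the rightmost head = syllable 9.
Primary stress: syllable 9 → pu:.lad.per.de:s.bap.ge.na:.du:n.ˈna.

9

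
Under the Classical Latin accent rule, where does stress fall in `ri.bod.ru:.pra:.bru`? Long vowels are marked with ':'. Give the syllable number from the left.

Classical Latin: stress the penult if heavy (long vowel or closed), else the antepenult.
Weights: 3 ru: H, 4 pra: H, 5 bru L.
The penult (syllable 4, pra:) is heavy, so it takes stress.
Stress on syllable 4: ri.bod.ru:.ˈpra:.bru.

4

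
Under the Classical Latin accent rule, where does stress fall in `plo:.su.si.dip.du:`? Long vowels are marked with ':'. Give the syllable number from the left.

Classical Latin: stress the penult if heavy (long vowel or closed), else the antepenult.
Weights: 3 si L, 4 dip H, 5 du: H.
The penult (syllable 4, dip) is heavy, so it takes stress.
Stress on syllable 4: plo:.su.si.ˈdip.du:.

4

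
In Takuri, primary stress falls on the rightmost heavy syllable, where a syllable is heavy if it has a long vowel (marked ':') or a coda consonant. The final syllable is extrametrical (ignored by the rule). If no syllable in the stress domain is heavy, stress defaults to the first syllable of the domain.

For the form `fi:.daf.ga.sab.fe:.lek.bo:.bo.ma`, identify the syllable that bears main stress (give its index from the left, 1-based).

7

The final syllable (9, ma) is extrametrical; the stress domain is syllables 1–8.
Weights: 1 fi: H, 2 daf H, 3 ga L, 4 sab H, 5 fe: H, 6 lek H, 7 bo: H, 8 bo L.
Heavy syllables in the domain: 1, 2, 4, 5, 6, 7. The rightmost is syllable 7 (bo:).
Primary stress: syllable 7 → fi:.daf.ga.sab.fe:.lek.ˈbo:.bo.ma.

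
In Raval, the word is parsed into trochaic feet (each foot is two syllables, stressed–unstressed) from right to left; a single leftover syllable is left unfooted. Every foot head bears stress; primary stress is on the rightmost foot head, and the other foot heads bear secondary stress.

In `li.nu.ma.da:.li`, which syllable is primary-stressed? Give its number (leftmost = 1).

4

Parse right to left into trochaic (ˈσσ) feet: li (ˈnu.ma) (ˈda:.li). Syllable 1 is left unfooted.
Foot heads (stressed positions): 2, 4.
End Rule Rightmost: primary stress on the rightmost head = syllable 4.
Primary stress: syllable 4 → li.nu.ma.ˈda:.li.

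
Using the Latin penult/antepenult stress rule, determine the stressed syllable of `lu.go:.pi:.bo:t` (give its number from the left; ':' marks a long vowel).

Classical Latin: stress the penult if heavy (long vowel or closed), else the antepenult.
Weights: 2 go: H, 3 pi: H, 4 bo:t H.
The penult (syllable 3, pi:) is heavy, so it takes stress.
Stress on syllable 3: lu.go:.ˈpi:.bo:t.

3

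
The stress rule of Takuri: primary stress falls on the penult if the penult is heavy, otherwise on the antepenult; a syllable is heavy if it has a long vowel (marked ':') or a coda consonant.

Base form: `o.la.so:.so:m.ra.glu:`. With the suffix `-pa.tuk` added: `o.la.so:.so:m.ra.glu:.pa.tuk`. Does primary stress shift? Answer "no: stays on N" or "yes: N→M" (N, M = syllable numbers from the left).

Base `o.la.so:.so:m.ra.glu:` (6 syllables):
  Weights: 4 so:m H, 5 ra L, 6 glu: H.
  The penult (syllable 5, ra) is light, so stress falls on the antepenult (syllable 4, so:m).
  → primary stress on syllable 4.
Suffixed `o.la.so:.so:m.ra.glu:.pa.tuk` (8 syllables):
  Weights: 6 glu: H, 7 pa L, 8 tuk H.
  The penult (syllable 7, pa) is light, so stress falls on the antepenult (syllable 6, glu:).
  → primary stress on syllable 6.

yes: 4→6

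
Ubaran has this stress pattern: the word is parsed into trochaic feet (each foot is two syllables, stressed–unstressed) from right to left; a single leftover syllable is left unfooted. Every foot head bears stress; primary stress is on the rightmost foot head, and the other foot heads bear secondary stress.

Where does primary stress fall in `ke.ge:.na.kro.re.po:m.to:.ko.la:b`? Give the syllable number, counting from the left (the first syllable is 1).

Parse right to left into trochaic (ˈσσ) feet: ke (ˈge:.na) (ˈkro.re) (ˈpo:m.to:) (ˈko.la:b). Syllable 1 is left unfooted.
Foot heads (stressed positions): 2, 4, 6, 8.
End Rule Rightmost: primary stress on the rightmost head = syllable 8.
Primary stress: syllable 8 → ke.ge:.na.kro.re.po:m.to:.ˈko.la:b.

8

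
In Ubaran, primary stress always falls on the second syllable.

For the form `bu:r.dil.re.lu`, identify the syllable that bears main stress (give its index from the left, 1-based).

The word has 4 syllables; the second syllable is syllable 2 (dil).
Primary stress: syllable 2 → bu:r.ˈdil.re.lu.

2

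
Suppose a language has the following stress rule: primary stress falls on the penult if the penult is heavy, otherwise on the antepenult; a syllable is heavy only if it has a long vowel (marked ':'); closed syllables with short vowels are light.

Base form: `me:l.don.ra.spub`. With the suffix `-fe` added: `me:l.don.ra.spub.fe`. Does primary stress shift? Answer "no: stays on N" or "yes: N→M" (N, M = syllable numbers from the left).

Base `me:l.don.ra.spub` (4 syllables):
  Weights: 2 don L, 3 ra L, 4 spub L.
  The penult (syllable 3, ra) is light, so stress falls on the antepenult (syllable 2, don).
  → primary stress on syllable 2.
Suffixed `me:l.don.ra.spub.fe` (5 syllables):
  Weights: 3 ra L, 4 spub L, 5 fe L.
  The penult (syllable 4, spub) is light, so stress falls on the antepenult (syllable 3, ra).
  → primary stress on syllable 3.

yes: 2→3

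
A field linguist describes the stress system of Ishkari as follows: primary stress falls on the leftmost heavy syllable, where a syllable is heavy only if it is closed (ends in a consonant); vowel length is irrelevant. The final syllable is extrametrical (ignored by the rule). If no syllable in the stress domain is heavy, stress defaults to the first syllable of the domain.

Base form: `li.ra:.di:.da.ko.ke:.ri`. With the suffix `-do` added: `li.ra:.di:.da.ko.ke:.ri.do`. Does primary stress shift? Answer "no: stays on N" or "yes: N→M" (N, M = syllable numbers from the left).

no: stays on 1

Base `li.ra:.di:.da.ko.ke:.ri` (7 syllables):
  The final syllable (7, ri) is extrametrical; the stress domain is syllables 1–6.
  Weights: 1 li L, 2 ra: L, 3 di: L, 4 da L, 5 ko L, 6 ke: L.
  No heavy syllable in the domain; default to the first syllable of the domain = syllable 1.
  → primary stress on syllable 1.
Suffixed `li.ra:.di:.da.ko.ke:.ri.do` (8 syllables):
  The final syllable (8, do) is extrametrical; the stress domain is syllables 1–7.
  Weights: 1 li L, 2 ra: L, 3 di: L, 4 da L, 5 ko L, 6 ke: L, 7 ri L.
  No heavy syllable in the domain; default to the first syllable of the domain = syllable 1.
  → primary stress on syllable 1.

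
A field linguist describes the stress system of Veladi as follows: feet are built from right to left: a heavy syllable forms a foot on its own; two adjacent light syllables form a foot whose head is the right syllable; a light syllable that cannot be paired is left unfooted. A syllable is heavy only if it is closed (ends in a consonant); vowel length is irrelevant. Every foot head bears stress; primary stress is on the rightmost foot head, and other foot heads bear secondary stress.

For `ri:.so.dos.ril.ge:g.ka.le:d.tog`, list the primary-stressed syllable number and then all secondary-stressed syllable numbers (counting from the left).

Weights: 1 ri: L, 2 so L, 3 dos H, 4 ril H, 5 ge:g H, 6 ka L, 7 le:d H, 8 tog H.
Parse right to left (heavy = foot alone; LL = one foot; stranded L unfooted): (ri:.ˈso) (ˈdos) (ˈril) (ˈge:g) ka (ˈle:d) (ˈtog).
Foot heads: 2, 3, 4, 5, 7, 8.
Primary stress on the rightmost head = syllable 8.
Secondary stress on 2, 3, 4, 5, 7: ri:.ˌso.ˌdos.ˌril.ˌge:g.ka.ˌle:d.ˈtog.

primary 8, secondary 2, 3, 4, 5, 7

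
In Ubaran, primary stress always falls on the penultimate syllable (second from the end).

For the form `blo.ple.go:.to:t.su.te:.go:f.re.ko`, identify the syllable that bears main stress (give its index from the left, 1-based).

The word has 9 syllables; the penultimate syllable (second from the end) is syllable 8 (re).
Primary stress: syllable 8 → blo.ple.go:.to:t.su.te:.go:f.ˈre.ko.

8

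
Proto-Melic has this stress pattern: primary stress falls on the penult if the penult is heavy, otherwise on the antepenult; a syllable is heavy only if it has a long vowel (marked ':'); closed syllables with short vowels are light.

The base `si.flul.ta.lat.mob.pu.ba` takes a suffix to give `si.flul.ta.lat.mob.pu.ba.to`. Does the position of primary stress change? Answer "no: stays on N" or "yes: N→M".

Base `si.flul.ta.lat.mob.pu.ba` (7 syllables):
  Weights: 5 mob L, 6 pu L, 7 ba L.
  The penult (syllable 6, pu) is light, so stress falls on the antepenult (syllable 5, mob).
  → primary stress on syllable 5.
Suffixed `si.flul.ta.lat.mob.pu.ba.to` (8 syllables):
  Weights: 6 pu L, 7 ba L, 8 to L.
  The penult (syllable 7, ba) is light, so stress falls on the antepenult (syllable 6, pu).
  → primary stress on syllable 6.

yes: 5→6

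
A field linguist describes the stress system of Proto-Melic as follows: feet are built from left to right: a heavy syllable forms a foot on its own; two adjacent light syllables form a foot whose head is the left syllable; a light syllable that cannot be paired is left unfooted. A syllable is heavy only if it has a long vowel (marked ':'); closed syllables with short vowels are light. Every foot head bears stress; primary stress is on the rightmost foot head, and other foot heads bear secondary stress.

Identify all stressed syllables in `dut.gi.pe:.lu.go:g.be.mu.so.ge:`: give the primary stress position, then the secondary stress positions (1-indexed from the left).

Weights: 1 dut L, 2 gi L, 3 pe: H, 4 lu L, 5 go:g H, 6 be L, 7 mu L, 8 so L, 9 ge: H.
Parse left to right (heavy = foot alone; LL = one foot; stranded L unfooted): (ˈdut.gi) (ˈpe:) lu (ˈgo:g) (ˈbe.mu) so (ˈge:).
Foot heads: 1, 3, 5, 6, 9.
Primary stress on the rightmost head = syllable 9.
Secondary stress on 1, 3, 5, 6: ˌdut.gi.ˌpe:.lu.ˌgo:g.ˌbe.mu.so.ˈge:.

primary 9, secondary 1, 3, 5, 6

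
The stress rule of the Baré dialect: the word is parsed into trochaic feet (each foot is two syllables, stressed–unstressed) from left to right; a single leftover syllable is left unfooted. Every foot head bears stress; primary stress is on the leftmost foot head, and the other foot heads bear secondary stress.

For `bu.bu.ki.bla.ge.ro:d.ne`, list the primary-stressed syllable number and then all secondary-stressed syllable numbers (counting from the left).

Parse left to right into trochaic (ˈσσ) feet: (ˈbu.bu) (ˈki.bla) (ˈge.ro:d) ne. Syllable 7 is left unfooted.
Foot heads (stressed positions): 1, 3, 5.
End Rule Leftmost: primary stress on the leftmost head = syllable 1.
Secondary stress on 3, 5: ˈbu.bu.ˌki.bla.ˌge.ro:d.ne.

primary 1, secondary 3, 5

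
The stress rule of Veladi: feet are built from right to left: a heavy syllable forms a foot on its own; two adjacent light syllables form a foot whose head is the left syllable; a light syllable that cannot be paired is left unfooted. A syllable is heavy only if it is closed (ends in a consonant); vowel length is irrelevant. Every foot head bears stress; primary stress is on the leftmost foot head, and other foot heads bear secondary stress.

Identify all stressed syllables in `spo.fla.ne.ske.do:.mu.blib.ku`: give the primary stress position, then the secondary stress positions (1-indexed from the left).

primary 1, secondary 3, 5, 7

Weights: 1 spo L, 2 fla L, 3 ne L, 4 ske L, 5 do: L, 6 mu L, 7 blib H, 8 ku L.
Parse right to left (heavy = foot alone; LL = one foot; stranded L unfooted): (ˈspo.fla) (ˈne.ske) (ˈdo:.mu) (ˈblib) ku.
Foot heads: 1, 3, 5, 7.
Primary stress on the leftmost head = syllable 1.
Secondary stress on 3, 5, 7: ˈspo.fla.ˌne.ske.ˌdo:.mu.ˌblib.ku.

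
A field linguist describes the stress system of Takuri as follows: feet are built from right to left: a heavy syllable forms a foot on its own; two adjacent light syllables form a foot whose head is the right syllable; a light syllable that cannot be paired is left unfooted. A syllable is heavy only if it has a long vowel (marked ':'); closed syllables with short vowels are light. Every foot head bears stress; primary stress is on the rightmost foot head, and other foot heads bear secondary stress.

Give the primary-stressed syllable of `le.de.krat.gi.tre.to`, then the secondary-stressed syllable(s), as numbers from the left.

primary 6, secondary 2, 4

Weights: 1 le L, 2 de L, 3 krat L, 4 gi L, 5 tre L, 6 to L.
Parse right to left (heavy = foot alone; LL = one foot; stranded L unfooted): (le.ˈde) (krat.ˈgi) (tre.ˈto).
Foot heads: 2, 4, 6.
Primary stress on the rightmost head = syllable 6.
Secondary stress on 2, 4: le.ˌde.krat.ˌgi.tre.ˈto.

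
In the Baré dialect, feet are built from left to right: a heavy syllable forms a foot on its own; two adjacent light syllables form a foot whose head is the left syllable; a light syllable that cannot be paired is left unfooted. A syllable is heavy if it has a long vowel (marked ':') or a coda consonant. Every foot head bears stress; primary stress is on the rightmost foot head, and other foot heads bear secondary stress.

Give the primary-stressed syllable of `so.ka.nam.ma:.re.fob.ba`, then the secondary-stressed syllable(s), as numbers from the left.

primary 6, secondary 1, 3, 4

Weights: 1 so L, 2 ka L, 3 nam H, 4 ma: H, 5 re L, 6 fob H, 7 ba L.
Parse left to right (heavy = foot alone; LL = one foot; stranded L unfooted): (ˈso.ka) (ˈnam) (ˈma:) re (ˈfob) ba.
Foot heads: 1, 3, 4, 6.
Primary stress on the rightmost head = syllable 6.
Secondary stress on 1, 3, 4: ˌso.ka.ˌnam.ˌma:.re.ˈfob.ba.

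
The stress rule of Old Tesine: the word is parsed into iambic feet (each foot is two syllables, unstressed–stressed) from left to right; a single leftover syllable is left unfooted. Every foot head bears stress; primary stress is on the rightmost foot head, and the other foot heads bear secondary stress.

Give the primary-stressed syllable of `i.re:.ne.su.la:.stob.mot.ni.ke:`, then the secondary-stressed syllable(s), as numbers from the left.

Parse left to right into iambic (σˈσ) feet: (i.ˈre:) (ne.ˈsu) (la:.ˈstob) (mot.ˈni) ke:. Syllable 9 is left unfooted.
Foot heads (stressed positions): 2, 4, 6, 8.
End Rule Rightmost: primary stress on the rightmost head = syllable 8.
Secondary stress on 2, 4, 6: i.ˌre:.ne.ˌsu.la:.ˌstob.mot.ˈni.ke:.

primary 8, secondary 2, 4, 6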